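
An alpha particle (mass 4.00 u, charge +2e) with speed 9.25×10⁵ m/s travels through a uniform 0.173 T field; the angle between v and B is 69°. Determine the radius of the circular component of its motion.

r ≈ 0.104 m

v⊥ = v sinθ = 9.25×10⁵·sin69° ≈ 8.636×10⁵ m/s.
r = m v⊥/(|q|B) = (6.644×10⁻²⁷)(8.636×10⁵)/((3.204×10⁻¹⁹)(0.173)) ≈ 0.104 m.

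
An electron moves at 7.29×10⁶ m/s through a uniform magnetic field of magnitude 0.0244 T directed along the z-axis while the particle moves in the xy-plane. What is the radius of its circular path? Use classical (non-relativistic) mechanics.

The magnetic force provides the centripetal force: |q|vB = mv²/r.
r = mv/(|q|B) = (9.109×10⁻³¹)(7.29×10⁶)/((1.602×10⁻¹⁹)(0.0244)) ≈ 1.70×10⁻³ m.

r ≈ 1.70×10⁻³ m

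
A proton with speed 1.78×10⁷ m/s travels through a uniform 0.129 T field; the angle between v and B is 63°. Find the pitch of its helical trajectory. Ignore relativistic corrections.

v∥ = v cosθ = 1.78×10⁷·cos63° ≈ 8.081×10⁶ m/s.
T = 2πm/(|q|B) = 2π(1.673×10⁻²⁷)/((1.602×10⁻¹⁹)(0.129)) ≈ 5.087×10⁻⁷ s.
pitch = v∥ T = (8.081×10⁶)(5.087×10⁻⁷) ≈ 4.11 m.

p ≈ 4.11 m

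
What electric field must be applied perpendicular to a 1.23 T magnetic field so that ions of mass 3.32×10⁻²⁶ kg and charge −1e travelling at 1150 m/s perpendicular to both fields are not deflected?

For straight-line motion qE = qvB, so E = vB.
E = 1150 × 1.23 = 1410 V/m.

E = 1410 V/m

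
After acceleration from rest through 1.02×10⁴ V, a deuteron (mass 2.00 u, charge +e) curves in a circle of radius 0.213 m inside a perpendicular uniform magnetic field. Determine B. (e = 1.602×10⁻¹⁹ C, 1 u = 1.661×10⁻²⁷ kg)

v = √(2|q|V/m) = √(2·1.602×10⁻¹⁹·1.02×10⁴/3.322×10⁻²⁷) ≈ 9.919×10⁵ m/s.
B = mv/(|q|r) = (3.322×10⁻²⁷)(9.919×10⁵)/((1.602×10⁻¹⁹)(0.213)) ≈ 0.0966 T.

B ≈ 0.0966 T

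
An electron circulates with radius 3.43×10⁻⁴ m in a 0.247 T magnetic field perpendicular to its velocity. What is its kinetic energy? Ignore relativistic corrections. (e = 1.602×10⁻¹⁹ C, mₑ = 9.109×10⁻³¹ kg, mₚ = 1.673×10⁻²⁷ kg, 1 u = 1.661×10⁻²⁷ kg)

KE ≈ 1.01×10⁻¹⁶ J

v = |q|Br/m, then KE = ½mv² = (qBr)²/(2m).
v = (1.602×10⁻¹⁹)(0.247)(3.43×10⁻⁴)/9.109×10⁻³¹ ≈ 1.490×10⁷ m/s.
KE = ½(9.109×10⁻³¹)(1.490×10⁷)² ≈ 1.01×10⁻¹⁶ J.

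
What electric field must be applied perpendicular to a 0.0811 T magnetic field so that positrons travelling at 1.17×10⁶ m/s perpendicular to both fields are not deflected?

E = 9.49×10⁴ V/m

For straight-line motion qE = qvB, so E = vB.
E = 1.17×10⁶ × 0.0811 = 9.49×10⁴ V/m.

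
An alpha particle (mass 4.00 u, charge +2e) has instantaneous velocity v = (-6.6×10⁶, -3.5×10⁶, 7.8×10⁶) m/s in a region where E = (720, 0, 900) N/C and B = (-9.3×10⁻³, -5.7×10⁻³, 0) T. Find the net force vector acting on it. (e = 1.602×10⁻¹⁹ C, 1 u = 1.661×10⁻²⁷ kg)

v×B = (4.45×10⁴, -7.25×10⁴, 5070) N/C.
E + v×B = (4.52×10⁴, -7.25×10⁴, 5970) N/C.
F = q(E + v×B) = (3.204×10⁻¹⁹ C)·(4.52×10⁴, -7.25×10⁴, 5970) = (1.45×10⁻¹⁴, -2.32×10⁻¹⁴, 1.91×10⁻¹⁵) N.

F ≈ (1.45×10⁻¹⁴, -2.32×10⁻¹⁴, 1.91×10⁻¹⁵) N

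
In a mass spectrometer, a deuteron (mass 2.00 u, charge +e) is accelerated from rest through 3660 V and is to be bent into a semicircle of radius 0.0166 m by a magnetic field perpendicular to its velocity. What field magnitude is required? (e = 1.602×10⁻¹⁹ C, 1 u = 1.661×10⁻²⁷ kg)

B ≈ 0.742 T

v = √(2|q|V/m) = √(2·1.602×10⁻¹⁹·3660/3.322×10⁻²⁷) ≈ 5.941×10⁵ m/s.
B = mv/(|q|r) = (3.322×10⁻²⁷)(5.941×10⁵)/((1.602×10⁻¹⁹)(0.0166)) ≈ 0.742 T.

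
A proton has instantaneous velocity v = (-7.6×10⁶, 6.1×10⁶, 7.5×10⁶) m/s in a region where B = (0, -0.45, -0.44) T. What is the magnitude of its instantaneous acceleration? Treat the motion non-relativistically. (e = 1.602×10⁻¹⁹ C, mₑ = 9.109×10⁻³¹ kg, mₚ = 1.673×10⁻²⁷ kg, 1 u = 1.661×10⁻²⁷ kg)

|a| ≈ 4.63×10¹⁴ m/s²

v×B = (6.91×10⁵, -3.34×10⁶, 3.42×10⁶) N/C.
F = q v×B = (1.602×10⁻¹⁹ C)·(6.91×10⁵, -3.34×10⁶, 3.42×10⁶) = (1.11×10⁻¹³, -5.36×10⁻¹³, 5.48×10⁻¹³) N.
|a| = |F|/m = 7.742×10⁻¹³/1.673×10⁻²⁷ ≈ 4.63×10¹⁴ m/s².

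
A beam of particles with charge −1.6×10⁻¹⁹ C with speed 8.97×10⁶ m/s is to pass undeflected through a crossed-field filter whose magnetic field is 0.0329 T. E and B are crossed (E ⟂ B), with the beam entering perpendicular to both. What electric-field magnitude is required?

For straight-line motion qE = qvB, so E = vB.
E = 8.97×10⁶ × 0.0329 = 2.95×10⁵ V/m.

E = 2.95×10⁵ V/m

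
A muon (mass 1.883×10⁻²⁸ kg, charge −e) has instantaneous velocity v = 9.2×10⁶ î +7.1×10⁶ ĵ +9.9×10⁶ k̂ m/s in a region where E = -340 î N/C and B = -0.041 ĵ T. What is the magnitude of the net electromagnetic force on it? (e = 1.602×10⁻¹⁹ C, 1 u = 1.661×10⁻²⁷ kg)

|F| ≈ 8.87×10⁻¹⁴ N

v×B = (4.06×10⁵, 0, -3.77×10⁵) N/C.
E + v×B = (4.06×10⁵, 0, -3.77×10⁵) N/C.
F = q(E + v×B) = (−1.602×10⁻¹⁹ C)·(4.06×10⁵, 0, -3.77×10⁵) = (-6.50×10⁻¹⁴, 0, 6.04×10⁻¹⁴) N.
|F| = 8.87×10⁻¹⁴ N.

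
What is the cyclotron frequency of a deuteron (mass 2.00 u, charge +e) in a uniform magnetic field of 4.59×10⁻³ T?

f ≈ 3.52×10⁴ Hz

f = |q|B/(2πm).
f = (1.602×10⁻¹⁹)(4.59×10⁻³)/(2π·3.322×10⁻²⁷) ≈ 3.52×10⁴ Hz.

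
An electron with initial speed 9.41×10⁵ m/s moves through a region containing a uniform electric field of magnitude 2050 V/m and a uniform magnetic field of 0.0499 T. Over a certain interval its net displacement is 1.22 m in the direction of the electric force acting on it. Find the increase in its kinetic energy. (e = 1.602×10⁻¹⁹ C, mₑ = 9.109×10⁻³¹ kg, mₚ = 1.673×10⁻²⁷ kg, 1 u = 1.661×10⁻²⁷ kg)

The magnetic force is always ⟂ v and does no work; only the electric force changes KE.
ΔKE = F_E · d = |q|E d = (1.602×10⁻¹⁹)(2050)(1.22) ≈ 4.01×10⁻¹⁶ J.

ΔKE ≈ 4.01×10⁻¹⁶ J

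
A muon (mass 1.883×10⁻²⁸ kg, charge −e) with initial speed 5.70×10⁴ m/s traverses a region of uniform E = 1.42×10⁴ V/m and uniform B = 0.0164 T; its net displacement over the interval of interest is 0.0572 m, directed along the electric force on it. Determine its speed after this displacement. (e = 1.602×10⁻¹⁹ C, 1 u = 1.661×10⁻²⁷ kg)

v_f ≈ 1.18×10⁶ m/s

B does no work; ΔKE = |q|E d.
½mv_f² = ½mv₀² + |q|Ed = ½(1.883×10⁻²⁸)(5.70×10⁴)² + (1.602×10⁻¹⁹)(1.42×10⁴)(0.0572) ≈ 3.059×10⁻¹⁹ J + 1.301×10⁻¹⁶ J ≈ 1.304×10⁻¹⁶ J.
v_f = √(2·1.304×10⁻¹⁶/1.883×10⁻²⁸) ≈ 1.18×10⁶ m/s.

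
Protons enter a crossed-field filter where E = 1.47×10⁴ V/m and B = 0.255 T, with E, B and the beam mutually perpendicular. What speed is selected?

v = 5.76×10⁴ m/s

For undeflected motion the electric and magnetic forces balance: qE = qvB.
v = E/B = 1.47×10⁴/0.255 = 5.76×10⁴ m/s.
The result is independent of the particle's charge and mass.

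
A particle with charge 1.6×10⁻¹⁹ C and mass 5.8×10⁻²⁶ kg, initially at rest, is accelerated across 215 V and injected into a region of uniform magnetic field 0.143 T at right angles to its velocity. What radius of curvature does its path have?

Acceleration: |q|V = ½mv² ⇒ v = √(2|q|V/m) = √(2·1.6×10⁻¹⁹·215/5.8×10⁻²⁶) ≈ 3.444×10⁴ m/s.
In the field: r = mv/(|q|B) = (5.8×10⁻²⁶)(3.444×10⁴)/((1.6×10⁻¹⁹)(0.143)) ≈ 0.0873 m.

r ≈ 0.0873 m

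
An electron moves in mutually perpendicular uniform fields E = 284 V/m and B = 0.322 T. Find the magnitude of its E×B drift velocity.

v_d ≈ 882 m/s

The E×B drift speed is v_d = E/B.
v_d = 284/0.322 = 882 m/s.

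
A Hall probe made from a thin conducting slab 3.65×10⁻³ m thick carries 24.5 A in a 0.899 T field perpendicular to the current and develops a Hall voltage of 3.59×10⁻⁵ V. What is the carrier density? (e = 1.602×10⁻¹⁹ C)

From V_H = IB/(n e t), n = IB/(V_H e t).
n = (24.5)(0.899)/((3.59×10⁻⁵)(1.602×10⁻¹⁹)(3.65×10⁻³)) ≈ 1.05×10²⁷ m⁻³.

n ≈ 1.05×10²⁷ m⁻³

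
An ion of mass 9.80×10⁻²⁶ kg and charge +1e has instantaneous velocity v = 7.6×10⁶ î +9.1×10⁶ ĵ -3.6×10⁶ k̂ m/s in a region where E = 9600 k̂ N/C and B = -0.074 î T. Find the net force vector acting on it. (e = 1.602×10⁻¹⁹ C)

F ≈ (0, 4.27×10⁻¹⁴, 1.09×10⁻¹³) N

v×B = (0, 2.66×10⁵, 6.73×10⁵) N/C.
E + v×B = (0, 2.66×10⁵, 6.83×10⁵) N/C.
F = q(E + v×B) = (1.602×10⁻¹⁹ C)·(0, 2.66×10⁵, 6.83×10⁵) = (0, 4.27×10⁻¹⁴, 1.09×10⁻¹³) N.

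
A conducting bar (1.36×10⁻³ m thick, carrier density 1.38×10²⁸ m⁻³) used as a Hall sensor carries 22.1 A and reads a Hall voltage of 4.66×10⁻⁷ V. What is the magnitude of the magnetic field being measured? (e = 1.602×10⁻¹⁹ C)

From V_H = IB/(n e t), B = V_H n e t / I.
B = (4.66×10⁻⁷)(1.38×10²⁸)(1.602×10⁻¹⁹)(1.36×10⁻³)/22.1 ≈ 0.0634 T.

B ≈ 0.0634 T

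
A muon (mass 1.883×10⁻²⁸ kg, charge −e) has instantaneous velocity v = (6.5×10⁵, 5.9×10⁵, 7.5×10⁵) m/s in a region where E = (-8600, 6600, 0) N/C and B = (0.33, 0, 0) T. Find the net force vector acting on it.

v×B = (0, 2.48×10⁵, -1.95×10⁵) N/C.
E + v×B = (-8600, 2.54×10⁵, -1.95×10⁵) N/C.
F = q(E + v×B) = (−1.602×10⁻¹⁹ C)·(-8600, 2.54×10⁵, -1.95×10⁵) = (1.38×10⁻¹⁵, -4.07×10⁻¹⁴, 3.12×10⁻¹⁴) N.

F ≈ (1.38×10⁻¹⁵, -4.07×10⁻¹⁴, 3.12×10⁻¹⁴) N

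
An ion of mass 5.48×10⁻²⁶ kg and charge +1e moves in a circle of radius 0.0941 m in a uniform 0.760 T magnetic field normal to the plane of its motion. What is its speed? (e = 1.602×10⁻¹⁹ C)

v ≈ 2.09×10⁵ m/s

From |q|vB = mv²/r, v = |q|Br/m.
v = (1.602×10⁻¹⁹)(0.760)(0.0941)/5.48×10⁻²⁶ ≈ 2.09×10⁵ m/s.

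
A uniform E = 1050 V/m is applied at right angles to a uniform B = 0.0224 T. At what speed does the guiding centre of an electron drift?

v_d ≈ 4.69×10⁴ m/s

The E×B drift speed is v_d = E/B.
v_d = 1050/0.0224 = 4.69×10⁴ m/s.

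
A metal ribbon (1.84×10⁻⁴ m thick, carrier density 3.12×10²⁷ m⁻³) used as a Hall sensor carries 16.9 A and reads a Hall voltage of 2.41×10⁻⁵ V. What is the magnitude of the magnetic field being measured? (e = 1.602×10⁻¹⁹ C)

From V_H = IB/(n e t), B = V_H n e t / I.
B = (2.41×10⁻⁵)(3.12×10²⁷)(1.602×10⁻¹⁹)(1.84×10⁻⁴)/16.9 ≈ 0.131 T.

B ≈ 0.131 T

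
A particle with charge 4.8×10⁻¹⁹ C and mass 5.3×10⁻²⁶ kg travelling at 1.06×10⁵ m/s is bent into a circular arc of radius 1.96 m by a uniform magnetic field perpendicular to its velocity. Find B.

B ≈ 5.97×10⁻³ T

From |q|vB = mv²/r, B = mv/(|q|r).
B = (5.3×10⁻²⁶)(1.06×10⁵)/((4.8×10⁻¹⁹)(1.96)) ≈ 5.97×10⁻³ T.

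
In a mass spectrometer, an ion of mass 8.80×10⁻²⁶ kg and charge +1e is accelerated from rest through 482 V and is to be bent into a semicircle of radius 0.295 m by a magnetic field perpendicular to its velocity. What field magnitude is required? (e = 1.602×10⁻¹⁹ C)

B ≈ 0.0780 T

v = √(2|q|V/m) = √(2·1.602×10⁻¹⁹·482/8.80×10⁻²⁶) ≈ 4.189×10⁴ m/s.
B = mv/(|q|r) = (8.80×10⁻²⁶)(4.189×10⁴)/((1.602×10⁻¹⁹)(0.295)) ≈ 0.0780 T.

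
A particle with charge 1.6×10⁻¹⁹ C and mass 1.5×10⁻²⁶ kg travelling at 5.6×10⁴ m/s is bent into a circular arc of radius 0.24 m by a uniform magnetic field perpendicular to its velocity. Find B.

B ≈ 0.022 T

From |q|vB = mv²/r, B = mv/(|q|r).
B = (1.5×10⁻²⁶)(5.6×10⁴)/((1.6×10⁻¹⁹)(0.24)) ≈ 0.022 T.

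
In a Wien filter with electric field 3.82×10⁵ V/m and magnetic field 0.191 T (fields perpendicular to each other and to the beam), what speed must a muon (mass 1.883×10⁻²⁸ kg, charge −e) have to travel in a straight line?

v = 2.00×10⁶ m/s

Zero net Lorentz force requires |qE| = |q v×B|, i.e. E = vB.
v = E/B = 3.82×10⁵/0.191 = 2.00×10⁶ m/s.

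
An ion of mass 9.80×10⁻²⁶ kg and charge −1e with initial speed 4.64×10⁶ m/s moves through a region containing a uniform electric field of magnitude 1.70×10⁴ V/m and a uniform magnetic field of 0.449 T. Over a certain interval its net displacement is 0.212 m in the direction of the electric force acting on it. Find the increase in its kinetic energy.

ΔKE ≈ 5.77×10⁻¹⁶ J

The magnetic force is always ⟂ v and does no work; only the electric force changes KE.
ΔKE = F_E · d = |q|E d = (1.602×10⁻¹⁹)(1.70×10⁴)(0.212) ≈ 5.77×10⁻¹⁶ J.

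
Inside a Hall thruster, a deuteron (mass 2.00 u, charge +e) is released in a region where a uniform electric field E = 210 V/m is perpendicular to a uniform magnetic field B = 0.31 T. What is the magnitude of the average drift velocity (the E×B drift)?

The E×B drift speed is v_d = E/B.
v_d = 210/0.31 = 680 m/s.

v_d ≈ 680 m/s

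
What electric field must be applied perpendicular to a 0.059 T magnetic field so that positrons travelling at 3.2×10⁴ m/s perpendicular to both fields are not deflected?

E = 1900 V/m

For straight-line motion qE = qvB, so E = vB.
E = 3.2×10⁴ × 0.059 = 1900 V/m.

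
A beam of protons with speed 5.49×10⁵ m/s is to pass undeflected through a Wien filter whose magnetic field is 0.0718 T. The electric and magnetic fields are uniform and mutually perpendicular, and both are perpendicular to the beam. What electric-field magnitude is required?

E = 3.94×10⁴ V/m

For straight-line motion qE = qvB, so E = vB.
E = 5.49×10⁵ × 0.0718 = 3.94×10⁴ V/m.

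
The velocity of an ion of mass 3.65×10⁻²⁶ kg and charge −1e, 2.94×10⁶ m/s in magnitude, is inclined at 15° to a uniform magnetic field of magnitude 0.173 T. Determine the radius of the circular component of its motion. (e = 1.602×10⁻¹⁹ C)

r ≈ 1.00 m

v⊥ = v sinθ = 2.94×10⁶·sin15° ≈ 7.609×10⁵ m/s.
r = m v⊥/(|q|B) = (3.65×10⁻²⁶)(7.609×10⁵)/((1.602×10⁻¹⁹)(0.173)) ≈ 1.00 m.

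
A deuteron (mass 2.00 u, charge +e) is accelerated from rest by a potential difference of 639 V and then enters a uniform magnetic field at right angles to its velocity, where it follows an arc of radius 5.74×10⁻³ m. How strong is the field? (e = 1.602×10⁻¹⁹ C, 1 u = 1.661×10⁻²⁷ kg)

B ≈ 0.897 T

v = √(2|q|V/m) = √(2·1.602×10⁻¹⁹·639/3.322×10⁻²⁷) ≈ 2.483×10⁵ m/s.
B = mv/(|q|r) = (3.322×10⁻²⁷)(2.483×10⁵)/((1.602×10⁻¹⁹)(5.74×10⁻³)) ≈ 0.897 T.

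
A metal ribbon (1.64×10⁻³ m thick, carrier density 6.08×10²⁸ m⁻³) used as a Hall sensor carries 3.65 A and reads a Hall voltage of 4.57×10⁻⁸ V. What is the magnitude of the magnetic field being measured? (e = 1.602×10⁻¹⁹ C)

B ≈ 0.200 T

From V_H = IB/(n e t), B = V_H n e t / I.
B = (4.57×10⁻⁸)(6.08×10²⁸)(1.602×10⁻¹⁹)(1.64×10⁻³)/3.65 ≈ 0.200 T.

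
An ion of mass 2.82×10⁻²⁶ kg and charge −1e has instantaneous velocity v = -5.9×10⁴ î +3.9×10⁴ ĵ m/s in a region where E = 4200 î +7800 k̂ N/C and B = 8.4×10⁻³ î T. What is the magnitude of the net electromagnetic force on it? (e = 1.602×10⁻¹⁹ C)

|F| ≈ 1.37×10⁻¹⁵ N

v×B = (0, 0, -328) N/C.
E + v×B = (4200, 0, 7470) N/C.
F = q(E + v×B) = (−1.602×10⁻¹⁹ C)·(4200, 0, 7470) = (-6.73×10⁻¹⁶, 0, -1.20×10⁻¹⁵) N.
|F| = 1.37×10⁻¹⁵ N.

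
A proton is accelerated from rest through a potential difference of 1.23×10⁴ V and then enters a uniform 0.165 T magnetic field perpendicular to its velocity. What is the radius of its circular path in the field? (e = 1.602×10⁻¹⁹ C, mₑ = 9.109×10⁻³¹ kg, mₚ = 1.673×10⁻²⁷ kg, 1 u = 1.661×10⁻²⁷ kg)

r ≈ 0.0971 m

Acceleration: |q|V = ½mv² ⇒ v = √(2|q|V/m) = √(2·1.602×10⁻¹⁹·1.23×10⁴/1.673×10⁻²⁷) ≈ 1.535×10⁶ m/s.
In the field: r = mv/(|q|B) = (1.673×10⁻²⁷)(1.535×10⁶)/((1.602×10⁻¹⁹)(0.165)) ≈ 0.0971 m.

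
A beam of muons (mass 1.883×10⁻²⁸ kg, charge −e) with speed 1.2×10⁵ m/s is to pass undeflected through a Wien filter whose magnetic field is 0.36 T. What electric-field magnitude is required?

For straight-line motion qE = qvB, so E = vB.
E = 1.2×10⁵ × 0.36 = 4.3×10⁴ V/m.

E = 4.3×10⁴ V/m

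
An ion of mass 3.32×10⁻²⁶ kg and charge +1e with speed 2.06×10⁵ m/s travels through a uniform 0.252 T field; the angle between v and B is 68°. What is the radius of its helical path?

r ≈ 0.157 m

v⊥ = v sinθ = 2.06×10⁵·sin68° ≈ 1.910×10⁵ m/s.
r = m v⊥/(|q|B) = (3.32×10⁻²⁶)(1.910×10⁵)/((1.602×10⁻¹⁹)(0.252)) ≈ 0.157 m.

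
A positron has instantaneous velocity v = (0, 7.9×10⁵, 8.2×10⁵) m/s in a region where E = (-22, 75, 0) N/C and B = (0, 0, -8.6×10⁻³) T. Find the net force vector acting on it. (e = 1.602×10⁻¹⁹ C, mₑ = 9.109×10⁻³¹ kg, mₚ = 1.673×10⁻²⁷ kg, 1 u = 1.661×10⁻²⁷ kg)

F ≈ (-1.09×10⁻¹⁵, 1.20×10⁻¹⁷, 0) N

v×B = (-6790, 0, 0) N/C.
E + v×B = (-6820, 75.0, 0) N/C.
F = q(E + v×B) = (1.602×10⁻¹⁹ C)·(-6820, 75.0, 0) = (-1.09×10⁻¹⁵, 1.20×10⁻¹⁷, 0) N.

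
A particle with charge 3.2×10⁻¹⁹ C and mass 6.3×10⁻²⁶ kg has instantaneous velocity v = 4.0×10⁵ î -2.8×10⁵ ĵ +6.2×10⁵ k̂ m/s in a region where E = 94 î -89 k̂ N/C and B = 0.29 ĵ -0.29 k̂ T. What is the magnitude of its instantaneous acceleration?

v×B = (-9.86×10⁴, 1.16×10⁵, 1.16×10⁵) N/C.
E + v×B = (-9.85×10⁴, 1.16×10⁵, 1.16×10⁵) N/C.
F = q(E + v×B) = (3.2×10⁻¹⁹ C)·(-9.85×10⁴, 1.16×10⁵, 1.16×10⁵) = (-3.15×10⁻¹⁴, 3.71×10⁻¹⁴, 3.71×10⁻¹⁴) N.
|a| = |F|/m = 6.122×10⁻¹⁴/6.3×10⁻²⁶ ≈ 9.72×10¹¹ m/s².

|a| ≈ 9.72×10¹¹ m/s²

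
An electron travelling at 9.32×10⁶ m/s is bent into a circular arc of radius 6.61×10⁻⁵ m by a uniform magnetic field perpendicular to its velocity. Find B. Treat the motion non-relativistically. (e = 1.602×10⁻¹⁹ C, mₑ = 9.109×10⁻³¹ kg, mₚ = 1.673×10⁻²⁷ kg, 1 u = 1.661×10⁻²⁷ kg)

B ≈ 0.802 T

From |q|vB = mv²/r, B = mv/(|q|r).
B = (9.109×10⁻³¹)(9.32×10⁶)/((1.602×10⁻¹⁹)(6.61×10⁻⁵)) ≈ 0.802 T.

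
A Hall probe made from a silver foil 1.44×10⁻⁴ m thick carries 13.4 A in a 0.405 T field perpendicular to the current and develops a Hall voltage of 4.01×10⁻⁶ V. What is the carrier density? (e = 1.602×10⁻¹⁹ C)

From V_H = IB/(n e t), n = IB/(V_H e t).
n = (13.4)(0.405)/((4.01×10⁻⁶)(1.602×10⁻¹⁹)(1.44×10⁻⁴)) ≈ 5.87×10²⁸ m⁻³.

n ≈ 5.87×10²⁸ m⁻³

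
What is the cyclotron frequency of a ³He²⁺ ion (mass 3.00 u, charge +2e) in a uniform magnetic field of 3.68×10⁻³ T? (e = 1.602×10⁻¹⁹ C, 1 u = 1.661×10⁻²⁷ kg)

f ≈ 3.77×10⁴ Hz

f = |q|B/(2πm).
f = (3.204×10⁻¹⁹)(3.68×10⁻³)/(2π·4.983×10⁻²⁷) ≈ 3.77×10⁴ Hz.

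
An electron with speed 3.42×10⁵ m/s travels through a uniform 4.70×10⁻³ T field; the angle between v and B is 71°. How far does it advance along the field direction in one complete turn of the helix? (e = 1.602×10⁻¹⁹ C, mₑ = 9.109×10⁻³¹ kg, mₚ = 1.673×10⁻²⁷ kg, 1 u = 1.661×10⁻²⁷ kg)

v∥ = v cosθ = 3.42×10⁵·cos71° ≈ 1.113×10⁵ m/s.
T = 2πm/(|q|B) = 2π(9.109×10⁻³¹)/((1.602×10⁻¹⁹)(4.70×10⁻³)) ≈ 7.601×10⁻⁹ s.
pitch = v∥ T = (1.113×10⁵)(7.601×10⁻⁹) ≈ 8.46×10⁻⁴ m.

p ≈ 8.46×10⁻⁴ m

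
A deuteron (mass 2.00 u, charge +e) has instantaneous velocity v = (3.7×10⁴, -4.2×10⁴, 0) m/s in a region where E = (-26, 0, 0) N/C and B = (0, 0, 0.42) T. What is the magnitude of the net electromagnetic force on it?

|F| ≈ 3.77×10⁻¹⁵ N

v×B = (-1.76×10⁴, -1.55×10⁴, 0) N/C.
E + v×B = (-1.77×10⁴, -1.55×10⁴, 0) N/C.
F = q(E + v×B) = (1.602×10⁻¹⁹ C)·(-1.77×10⁴, -1.55×10⁴, 0) = (-2.83×10⁻¹⁵, -2.49×10⁻¹⁵, 0) N.
|F| = 3.77×10⁻¹⁵ N.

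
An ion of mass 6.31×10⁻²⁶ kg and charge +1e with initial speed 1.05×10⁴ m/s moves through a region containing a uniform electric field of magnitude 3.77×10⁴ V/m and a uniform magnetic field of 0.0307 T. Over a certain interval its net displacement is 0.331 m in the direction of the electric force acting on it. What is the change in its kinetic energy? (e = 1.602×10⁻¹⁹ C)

ΔKE ≈ 2.00×10⁻¹⁵ J

The magnetic force is always ⟂ v and does no work; only the electric force changes KE.
ΔKE = F_E · d = |q|E d = (1.602×10⁻¹⁹)(3.77×10⁴)(0.331) ≈ 2.00×10⁻¹⁵ J.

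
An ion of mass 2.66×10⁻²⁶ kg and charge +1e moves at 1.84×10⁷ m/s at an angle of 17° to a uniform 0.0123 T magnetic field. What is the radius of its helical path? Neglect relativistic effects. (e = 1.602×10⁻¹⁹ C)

r ≈ 72.6 m

v⊥ = v sinθ = 1.84×10⁷·sin17° ≈ 5.380×10⁶ m/s.
r = m v⊥/(|q|B) = (2.66×10⁻²⁶)(5.380×10⁶)/((1.602×10⁻¹⁹)(0.0123)) ≈ 72.6 m.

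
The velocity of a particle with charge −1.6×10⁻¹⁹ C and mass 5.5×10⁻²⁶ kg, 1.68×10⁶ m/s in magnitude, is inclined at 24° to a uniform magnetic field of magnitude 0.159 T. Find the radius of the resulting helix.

v⊥ = v sinθ = 1.68×10⁶·sin24° ≈ 6.833×10⁵ m/s.
r = m v⊥/(|q|B) = (5.5×10⁻²⁶)(6.833×10⁵)/((1.6×10⁻¹⁹)(0.159)) ≈ 1.48 m.

r ≈ 1.48 m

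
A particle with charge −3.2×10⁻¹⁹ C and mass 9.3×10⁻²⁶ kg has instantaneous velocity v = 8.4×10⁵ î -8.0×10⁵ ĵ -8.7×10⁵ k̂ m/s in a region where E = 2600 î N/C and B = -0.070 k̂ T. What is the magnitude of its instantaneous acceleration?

|a| ≈ 2.86×10¹¹ m/s²

v×B = (5.60×10⁴, 5.88×10⁴, 0) N/C.
E + v×B = (5.86×10⁴, 5.88×10⁴, 0) N/C.
F = q(E + v×B) = (−3.2×10⁻¹⁹ C)·(5.86×10⁴, 5.88×10⁴, 0) = (-1.88×10⁻¹⁴, -1.88×10⁻¹⁴, 0) N.
|a| = |F|/m = 2.656×10⁻¹⁴/9.3×10⁻²⁶ ≈ 2.86×10¹¹ m/s².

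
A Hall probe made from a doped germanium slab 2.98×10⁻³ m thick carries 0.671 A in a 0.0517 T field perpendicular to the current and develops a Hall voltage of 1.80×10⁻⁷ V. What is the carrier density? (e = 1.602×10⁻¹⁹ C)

n ≈ 4.04×10²⁶ m⁻³

From V_H = IB/(n e t), n = IB/(V_H e t).
n = (0.671)(0.0517)/((1.80×10⁻⁷)(1.602×10⁻¹⁹)(2.98×10⁻³)) ≈ 4.04×10²⁶ m⁻³.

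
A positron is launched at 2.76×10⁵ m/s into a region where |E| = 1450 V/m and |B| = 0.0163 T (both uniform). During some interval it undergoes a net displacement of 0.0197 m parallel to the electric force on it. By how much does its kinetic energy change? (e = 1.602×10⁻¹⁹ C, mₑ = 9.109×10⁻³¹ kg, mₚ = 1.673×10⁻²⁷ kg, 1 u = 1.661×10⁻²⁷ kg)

ΔKE ≈ 4.58×10⁻¹⁸ J

The magnetic force is always ⟂ v and does no work; only the electric force changes KE.
ΔKE = F_E · d = |q|E d = (1.602×10⁻¹⁹)(1450)(0.0197) ≈ 4.58×10⁻¹⁸ J.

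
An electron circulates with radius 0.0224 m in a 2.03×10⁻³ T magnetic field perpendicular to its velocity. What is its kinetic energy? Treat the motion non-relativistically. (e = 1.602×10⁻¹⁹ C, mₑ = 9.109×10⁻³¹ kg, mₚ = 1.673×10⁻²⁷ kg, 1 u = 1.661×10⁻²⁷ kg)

v = |q|Br/m, then KE = ½mv² = (qBr)²/(2m).
v = (1.602×10⁻¹⁹)(2.03×10⁻³)(0.0224)/9.109×10⁻³¹ ≈ 7.997×10⁶ m/s.
KE = ½(9.109×10⁻³¹)(7.997×10⁶)² ≈ 2.91×10⁻¹⁷ J.

KE ≈ 2.91×10⁻¹⁷ J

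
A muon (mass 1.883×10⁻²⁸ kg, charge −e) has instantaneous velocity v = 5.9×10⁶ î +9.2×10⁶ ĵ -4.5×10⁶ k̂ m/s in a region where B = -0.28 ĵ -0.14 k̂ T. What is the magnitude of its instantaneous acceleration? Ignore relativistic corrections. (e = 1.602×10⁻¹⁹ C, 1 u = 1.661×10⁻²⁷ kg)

|a| ≈ 2.68×10¹⁵ m/s²

v×B = (-2.55×10⁶, 8.26×10⁵, -1.65×10⁶) N/C.
F = q v×B = (−1.602×10⁻¹⁹ C)·(-2.55×10⁶, 8.26×10⁵, -1.65×10⁶) = (4.08×10⁻¹³, -1.32×10⁻¹³, 2.65×10⁻¹³) N.
|a| = |F|/m = 5.042×10⁻¹³/1.883×10⁻²⁸ ≈ 2.68×10¹⁵ m/s².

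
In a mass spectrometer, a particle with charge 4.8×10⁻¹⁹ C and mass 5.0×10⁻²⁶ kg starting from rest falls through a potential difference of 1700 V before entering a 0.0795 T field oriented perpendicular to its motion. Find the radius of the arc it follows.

Acceleration: |q|V = ½mv² ⇒ v = √(2|q|V/m) = √(2·4.8×10⁻¹⁹·1700/5.0×10⁻²⁶) ≈ 1.807×10⁵ m/s.
In the field: r = mv/(|q|B) = (5.0×10⁻²⁶)(1.807×10⁵)/((4.8×10⁻¹⁹)(0.0795)) ≈ 0.237 m.

r ≈ 0.237 m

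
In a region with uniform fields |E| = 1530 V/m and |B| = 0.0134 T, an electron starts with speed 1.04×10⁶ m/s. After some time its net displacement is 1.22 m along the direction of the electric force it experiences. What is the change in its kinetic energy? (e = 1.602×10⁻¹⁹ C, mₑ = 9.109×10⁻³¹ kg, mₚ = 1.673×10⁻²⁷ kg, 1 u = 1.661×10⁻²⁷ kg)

ΔKE ≈ 2.99×10⁻¹⁶ J

The magnetic force is always ⟂ v and does no work; only the electric force changes KE.
ΔKE = F_E · d = |q|E d = (1.602×10⁻¹⁹)(1530)(1.22) ≈ 2.99×10⁻¹⁶ J.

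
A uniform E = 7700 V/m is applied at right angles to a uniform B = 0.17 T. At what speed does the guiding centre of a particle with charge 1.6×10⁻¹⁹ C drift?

v_d ≈ 4.5×10⁴ m/s

The E×B drift speed is v_d = E/B.
v_d = 7700/0.17 = 4.5×10⁴ m/s.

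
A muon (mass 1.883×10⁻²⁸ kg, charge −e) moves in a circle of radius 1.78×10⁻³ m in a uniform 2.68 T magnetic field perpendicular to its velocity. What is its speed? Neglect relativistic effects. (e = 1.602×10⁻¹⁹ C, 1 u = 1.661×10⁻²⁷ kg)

From |q|vB = mv²/r, v = |q|Br/m.
v = (1.602×10⁻¹⁹)(2.68)(1.78×10⁻³)/1.883×10⁻²⁸ ≈ 4.06×10⁶ m/s.

v ≈ 4.06×10⁶ m/s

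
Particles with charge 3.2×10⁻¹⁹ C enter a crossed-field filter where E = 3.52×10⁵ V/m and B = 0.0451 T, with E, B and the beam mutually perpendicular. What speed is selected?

For undeflected motion the electric and magnetic forces balance: qE = qvB.
v = E/B = 3.52×10⁵/0.0451 = 7.80×10⁶ m/s.

v = 7.80×10⁶ m/s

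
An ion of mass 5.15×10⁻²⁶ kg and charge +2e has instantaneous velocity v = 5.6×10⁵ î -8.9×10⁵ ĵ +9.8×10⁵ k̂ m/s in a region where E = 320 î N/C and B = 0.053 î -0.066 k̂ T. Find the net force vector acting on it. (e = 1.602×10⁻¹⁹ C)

v×B = (5.87×10⁴, 8.89×10⁴, 4.72×10⁴) N/C.
E + v×B = (5.91×10⁴, 8.89×10⁴, 4.72×10⁴) N/C.
F = q(E + v×B) = (3.204×10⁻¹⁹ C)·(5.91×10⁴, 8.89×10⁴, 4.72×10⁴) = (1.89×10⁻¹⁴, 2.85×10⁻¹⁴, 1.51×10⁻¹⁴) N.

F ≈ (1.89×10⁻¹⁴, 2.85×10⁻¹⁴, 1.51×10⁻¹⁴) N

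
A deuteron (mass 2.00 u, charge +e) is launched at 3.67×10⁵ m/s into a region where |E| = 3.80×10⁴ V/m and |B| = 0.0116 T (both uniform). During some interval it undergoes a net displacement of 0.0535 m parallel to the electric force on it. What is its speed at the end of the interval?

B does no work; ΔKE = |q|E d.
½mv_f² = ½mv₀² + |q|Ed = ½(3.322×10⁻²⁷)(3.67×10⁵)² + (1.602×10⁻¹⁹)(3.80×10⁴)(0.0535) ≈ 2.237×10⁻¹⁶ J + 3.257×10⁻¹⁶ J ≈ 5.494×10⁻¹⁶ J.
v_f = √(2·5.494×10⁻¹⁶/3.322×10⁻²⁷) ≈ 5.75×10⁵ m/s.

v_f ≈ 5.75×10⁵ m/s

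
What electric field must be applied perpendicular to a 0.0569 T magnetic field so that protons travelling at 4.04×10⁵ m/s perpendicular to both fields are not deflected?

For straight-line motion qE = qvB, so E = vB.
E = 4.04×10⁵ × 0.0569 = 2.30×10⁴ V/m.

E = 2.30×10⁴ V/m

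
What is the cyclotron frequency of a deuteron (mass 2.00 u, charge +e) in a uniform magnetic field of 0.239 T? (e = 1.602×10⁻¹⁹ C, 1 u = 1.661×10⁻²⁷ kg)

f = |q|B/(2πm).
f = (1.602×10⁻¹⁹)(0.239)/(2π·3.322×10⁻²⁷) ≈ 1.83×10⁶ Hz.

f ≈ 1.83×10⁶ Hz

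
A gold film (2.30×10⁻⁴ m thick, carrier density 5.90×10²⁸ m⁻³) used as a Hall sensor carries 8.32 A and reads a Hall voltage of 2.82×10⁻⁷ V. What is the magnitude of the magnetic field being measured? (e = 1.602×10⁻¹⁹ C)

From V_H = IB/(n e t), B = V_H n e t / I.
B = (2.82×10⁻⁷)(5.90×10²⁸)(1.602×10⁻¹⁹)(2.30×10⁻⁴)/8.32 ≈ 0.0737 T.

B ≈ 0.0737 T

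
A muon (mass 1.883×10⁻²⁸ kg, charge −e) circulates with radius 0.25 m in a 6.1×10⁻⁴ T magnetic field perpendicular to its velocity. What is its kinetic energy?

v = |q|Br/m, then KE = ½mv² = (qBr)²/(2m).
v = (1.602×10⁻¹⁹)(6.1×10⁻⁴)(0.25)/1.883×10⁻²⁸ ≈ 1.297×10⁵ m/s.
KE = ½(1.883×10⁻²⁸)(1.297×10⁵)² ≈ 1.6×10⁻¹⁸ J.

KE ≈ 1.6×10⁻¹⁸ J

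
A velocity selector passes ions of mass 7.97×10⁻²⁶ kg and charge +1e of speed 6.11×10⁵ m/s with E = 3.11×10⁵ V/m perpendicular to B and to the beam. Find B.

Balance of forces in the selector: qE = qvB ⇒ B = E/v.
B = 3.11×10⁵/6.11×10⁵ = 0.509 T.

B = 0.509 T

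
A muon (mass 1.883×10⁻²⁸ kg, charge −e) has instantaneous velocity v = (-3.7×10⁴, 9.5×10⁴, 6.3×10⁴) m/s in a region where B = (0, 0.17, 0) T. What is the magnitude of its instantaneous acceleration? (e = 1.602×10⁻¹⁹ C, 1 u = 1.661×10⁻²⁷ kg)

|a| ≈ 1.06×10¹³ m/s²

v×B = (-1.07×10⁴, 0, -6290) N/C.
F = q v×B = (−1.602×10⁻¹⁹ C)·(-1.07×10⁴, 0, -6290) = (1.72×10⁻¹⁵, 0, 1.01×10⁻¹⁵) N.
|a| = |F|/m = 1.990×10⁻¹⁵/1.883×10⁻²⁸ ≈ 1.06×10¹³ m/s².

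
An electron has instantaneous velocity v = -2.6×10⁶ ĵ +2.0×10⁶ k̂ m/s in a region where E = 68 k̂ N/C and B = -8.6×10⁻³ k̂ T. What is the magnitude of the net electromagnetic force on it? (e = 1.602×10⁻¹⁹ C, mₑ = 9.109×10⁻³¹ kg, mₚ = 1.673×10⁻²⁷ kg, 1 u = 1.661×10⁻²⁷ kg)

v×B = (2.24×10⁴, 0, 0) N/C.
E + v×B = (2.24×10⁴, 0, 68.0) N/C.
F = q(E + v×B) = (−1.602×10⁻¹⁹ C)·(2.24×10⁴, 0, 68.0) = (-3.58×10⁻¹⁵, 0, -1.09×10⁻¹⁷) N.
|F| = 3.58×10⁻¹⁵ N.

|F| ≈ 3.58×10⁻¹⁵ N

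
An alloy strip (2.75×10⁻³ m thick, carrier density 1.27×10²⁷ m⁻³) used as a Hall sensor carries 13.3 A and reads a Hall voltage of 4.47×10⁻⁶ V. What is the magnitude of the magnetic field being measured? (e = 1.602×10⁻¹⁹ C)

From V_H = IB/(n e t), B = V_H n e t / I.
B = (4.47×10⁻⁶)(1.27×10²⁷)(1.602×10⁻¹⁹)(2.75×10⁻³)/13.3 ≈ 0.188 T.

B ≈ 0.188 T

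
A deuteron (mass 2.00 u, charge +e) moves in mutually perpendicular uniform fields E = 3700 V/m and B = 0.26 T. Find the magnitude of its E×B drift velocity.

In crossed fields the guiding centre drifts at v_d = |E×B|/B² = E/B, independent of charge and mass.
v_d = 3700/0.26 = 1.4×10⁴ m/s.

v_d ≈ 1.4×10⁴ m/s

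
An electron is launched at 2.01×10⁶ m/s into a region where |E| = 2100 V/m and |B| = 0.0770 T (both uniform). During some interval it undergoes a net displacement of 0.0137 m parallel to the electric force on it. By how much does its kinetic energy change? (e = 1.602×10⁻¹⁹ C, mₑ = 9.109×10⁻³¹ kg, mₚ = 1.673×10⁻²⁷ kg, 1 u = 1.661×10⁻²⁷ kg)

ΔKE ≈ 4.61×10⁻¹⁸ J

The magnetic force is always ⟂ v and does no work; only the electric force changes KE.
ΔKE = F_E · d = |q|E d = (1.602×10⁻¹⁹)(2100)(0.0137) ≈ 4.61×10⁻¹⁸ J.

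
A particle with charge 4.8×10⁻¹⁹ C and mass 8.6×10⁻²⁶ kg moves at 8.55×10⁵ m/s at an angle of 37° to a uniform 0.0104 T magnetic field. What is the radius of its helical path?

r ≈ 8.86 m

v⊥ = v sinθ = 8.55×10⁵·sin37° ≈ 5.146×10⁵ m/s.
r = m v⊥/(|q|B) = (8.6×10⁻²⁶)(5.146×10⁵)/((4.8×10⁻¹⁹)(0.0104)) ≈ 8.86 m.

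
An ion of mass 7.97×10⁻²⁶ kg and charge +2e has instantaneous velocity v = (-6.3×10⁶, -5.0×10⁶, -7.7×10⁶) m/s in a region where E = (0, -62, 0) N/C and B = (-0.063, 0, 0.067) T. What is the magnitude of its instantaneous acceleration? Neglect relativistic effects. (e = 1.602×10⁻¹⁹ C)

|a| ≈ 4.09×10¹² m/s²

v×B = (-3.35×10⁵, 9.07×10⁵, -3.15×10⁵) N/C.
E + v×B = (-3.35×10⁵, 9.07×10⁵, -3.15×10⁵) N/C.
F = q(E + v×B) = (3.204×10⁻¹⁹ C)·(-3.35×10⁵, 9.07×10⁵, -3.15×10⁵) = (-1.07×10⁻¹³, 2.91×10⁻¹³, -1.01×10⁻¹³) N.
|a| = |F|/m = 3.259×10⁻¹³/7.97×10⁻²⁶ ≈ 4.09×10¹² m/s².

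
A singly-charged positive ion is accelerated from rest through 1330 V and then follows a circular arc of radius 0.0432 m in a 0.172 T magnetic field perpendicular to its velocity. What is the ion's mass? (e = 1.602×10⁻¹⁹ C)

m ≈ 3.33×10⁻²⁷ kg

Combine |q|V = ½mv² and r = mv/(|q|B): eliminate v to get m = qB²r²/(2V).
m = (1.602×10⁻¹⁹)(0.172)²(0.0432)²/(2·1330) ≈ 3.33×10⁻²⁷ kg.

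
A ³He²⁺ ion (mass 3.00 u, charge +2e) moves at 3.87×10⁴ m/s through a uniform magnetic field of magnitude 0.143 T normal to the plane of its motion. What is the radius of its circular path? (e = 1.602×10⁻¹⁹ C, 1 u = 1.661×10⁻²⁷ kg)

The magnetic force provides the centripetal force: |q|vB = mv²/r.
r = mv/(|q|B) = (4.983×10⁻²⁷)(3.87×10⁴)/((3.204×10⁻¹⁹)(0.143)) ≈ 4.21×10⁻³ m.

r ≈ 4.21×10⁻³ m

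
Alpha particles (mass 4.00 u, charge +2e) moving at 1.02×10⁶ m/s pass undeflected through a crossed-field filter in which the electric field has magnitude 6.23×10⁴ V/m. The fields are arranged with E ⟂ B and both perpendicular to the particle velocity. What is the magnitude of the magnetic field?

Balance of forces in the selector: qE = qvB ⇒ B = E/v.
B = 6.23×10⁴/1.02×10⁶ = 0.0611 T.

B = 0.0611 T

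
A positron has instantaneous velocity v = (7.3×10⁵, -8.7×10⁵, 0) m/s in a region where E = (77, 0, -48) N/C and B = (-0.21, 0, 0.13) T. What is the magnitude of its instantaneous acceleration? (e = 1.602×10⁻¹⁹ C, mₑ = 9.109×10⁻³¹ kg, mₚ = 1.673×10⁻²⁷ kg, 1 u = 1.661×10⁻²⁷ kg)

v×B = (-1.13×10⁵, -9.49×10⁴, -1.83×10⁵) N/C.
E + v×B = (-1.13×10⁵, -9.49×10⁴, -1.83×10⁵) N/C.
F = q(E + v×B) = (1.602×10⁻¹⁹ C)·(-1.13×10⁵, -9.49×10⁴, -1.83×10⁵) = (-1.81×10⁻¹⁴, -1.52×10⁻¹⁴, -2.93×10⁻¹⁴) N.
|a| = |F|/m = 3.763×10⁻¹⁴/9.109×10⁻³¹ ≈ 4.13×10¹⁶ m/s².

|a| ≈ 4.13×10¹⁶ m/s²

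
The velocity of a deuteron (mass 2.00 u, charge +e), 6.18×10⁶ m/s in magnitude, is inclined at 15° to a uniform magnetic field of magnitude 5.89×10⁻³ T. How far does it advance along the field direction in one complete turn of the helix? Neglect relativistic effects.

v∥ = v cosθ = 6.18×10⁶·cos15° ≈ 5.969×10⁶ m/s.
T = 2πm/(|q|B) = 2π(3.322×10⁻²⁷)/((1.602×10⁻¹⁹)(5.89×10⁻³)) ≈ 2.212×10⁻⁵ s.
pitch = v∥ T = (5.969×10⁶)(2.212×10⁻⁵) ≈ 132 m.

p ≈ 132 m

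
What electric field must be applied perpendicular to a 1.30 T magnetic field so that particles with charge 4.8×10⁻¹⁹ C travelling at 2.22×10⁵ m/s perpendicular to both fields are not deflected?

For straight-line motion qE = qvB, so E = vB.
E = 2.22×10⁵ × 1.30 = 2.89×10⁵ V/m.

E = 2.89×10⁵ V/m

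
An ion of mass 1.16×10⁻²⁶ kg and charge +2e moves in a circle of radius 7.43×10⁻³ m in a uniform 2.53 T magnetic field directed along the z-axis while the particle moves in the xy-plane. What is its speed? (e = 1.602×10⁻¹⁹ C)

v ≈ 5.19×10⁵ m/s

From |q|vB = mv²/r, v = |q|Br/m.
v = (3.204×10⁻¹⁹)(2.53)(7.43×10⁻³)/1.16×10⁻²⁶ ≈ 5.19×10⁵ m/s.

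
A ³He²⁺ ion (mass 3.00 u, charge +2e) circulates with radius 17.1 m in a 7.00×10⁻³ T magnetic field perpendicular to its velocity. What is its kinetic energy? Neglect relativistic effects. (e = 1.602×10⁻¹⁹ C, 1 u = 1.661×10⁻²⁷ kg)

v = |q|Br/m, then KE = ½mv² = (qBr)²/(2m).
v = (3.204×10⁻¹⁹)(7.00×10⁻³)(17.1)/4.983×10⁻²⁷ ≈ 7.697×10⁶ m/s.
KE = ½(4.983×10⁻²⁷)(7.697×10⁶)² ≈ 1.48×10⁻¹³ J.

KE ≈ 1.48×10⁻¹³ J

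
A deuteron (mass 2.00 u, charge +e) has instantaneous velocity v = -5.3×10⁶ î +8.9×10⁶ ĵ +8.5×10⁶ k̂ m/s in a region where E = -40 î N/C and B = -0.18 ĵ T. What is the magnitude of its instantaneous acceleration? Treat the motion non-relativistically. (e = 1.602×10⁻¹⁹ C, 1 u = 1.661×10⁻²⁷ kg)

|a| ≈ 8.69×10¹³ m/s²

v×B = (1.53×10⁶, 0, 9.54×10⁵) N/C.
E + v×B = (1.53×10⁶, 0, 9.54×10⁵) N/C.
F = q(E + v×B) = (1.602×10⁻¹⁹ C)·(1.53×10⁶, 0, 9.54×10⁵) = (2.45×10⁻¹³, 0, 1.53×10⁻¹³) N.
|a| = |F|/m = 2.888×10⁻¹³/3.322×10⁻²⁷ ≈ 8.69×10¹³ m/s².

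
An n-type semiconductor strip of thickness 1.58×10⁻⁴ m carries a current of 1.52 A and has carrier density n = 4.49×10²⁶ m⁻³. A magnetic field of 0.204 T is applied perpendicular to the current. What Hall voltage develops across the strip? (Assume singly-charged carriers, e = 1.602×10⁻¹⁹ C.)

V_H = IB/(n e t).
V_H = (1.52)(0.204)/((4.49×10²⁶)(1.602×10⁻¹⁹)(1.58×10⁻⁴)) ≈ 2.73×10⁻⁵ V.

V_H ≈ 2.73×10⁻⁵ V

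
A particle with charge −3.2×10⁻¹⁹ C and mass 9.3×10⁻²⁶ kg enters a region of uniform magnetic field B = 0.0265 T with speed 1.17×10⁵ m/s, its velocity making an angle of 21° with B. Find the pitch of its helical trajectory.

p ≈ 7.53 m

v∥ = v cosθ = 1.17×10⁵·cos21° ≈ 1.092×10⁵ m/s.
T = 2πm/(|q|B) = 2π(9.3×10⁻²⁶)/((3.2×10⁻¹⁹)(0.0265)) ≈ 6.891×10⁻⁵ s.
pitch = v∥ T = (1.092×10⁵)(6.891×10⁻⁵) ≈ 7.53 m.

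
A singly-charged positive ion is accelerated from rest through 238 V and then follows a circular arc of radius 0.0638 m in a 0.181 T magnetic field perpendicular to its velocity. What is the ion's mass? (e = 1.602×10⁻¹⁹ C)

Combine |q|V = ½mv² and r = mv/(|q|B): eliminate v to get m = qB²r²/(2V).
m = (1.602×10⁻¹⁹)(0.181)²(0.0638)²/(2·238) ≈ 4.49×10⁻²⁶ kg.

m ≈ 4.49×10⁻²⁶ kg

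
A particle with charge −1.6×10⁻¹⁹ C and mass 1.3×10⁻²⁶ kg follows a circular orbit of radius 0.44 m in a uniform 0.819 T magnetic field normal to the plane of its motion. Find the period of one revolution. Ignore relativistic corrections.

T ≈ 6.23×10⁻⁷ s

The cyclotron period depends only on m, q, B: T = 2πm/(|q|B).
T = 2π(1.3×10⁻²⁶)/((1.6×10⁻¹⁹)(0.819)) ≈ 6.23×10⁻⁷ s.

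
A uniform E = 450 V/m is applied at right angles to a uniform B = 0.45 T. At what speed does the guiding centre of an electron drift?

v_d ≈ 1000 m/s

The steady drift has the magnetic force balancing the electric force, so v_d = E/B.
v_d = 450/0.45 = 1000 m/s.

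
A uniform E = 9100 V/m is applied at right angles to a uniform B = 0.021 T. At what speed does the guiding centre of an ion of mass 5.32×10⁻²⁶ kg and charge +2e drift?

v_d ≈ 4.3×10⁵ m/s

The E×B drift speed is v_d = E/B.
v_d = 9100/0.021 = 4.3×10⁵ m/s.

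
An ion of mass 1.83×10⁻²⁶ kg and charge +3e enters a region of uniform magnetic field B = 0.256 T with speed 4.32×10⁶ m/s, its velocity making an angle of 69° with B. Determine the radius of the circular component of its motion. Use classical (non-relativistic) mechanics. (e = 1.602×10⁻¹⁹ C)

v⊥ = v sinθ = 4.32×10⁶·sin69° ≈ 4.033×10⁶ m/s.
r = m v⊥/(|q|B) = (1.83×10⁻²⁶)(4.033×10⁶)/((4.806×10⁻¹⁹)(0.256)) ≈ 0.600 m.

r ≈ 0.600 m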